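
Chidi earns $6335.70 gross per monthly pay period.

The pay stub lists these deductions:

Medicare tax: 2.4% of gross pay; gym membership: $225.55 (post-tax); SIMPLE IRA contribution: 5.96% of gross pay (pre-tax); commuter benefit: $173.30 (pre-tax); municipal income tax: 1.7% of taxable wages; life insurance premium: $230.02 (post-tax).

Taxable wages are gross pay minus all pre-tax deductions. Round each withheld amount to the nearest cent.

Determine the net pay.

Commuter benefit: $173.30
SIMPLE IRA contribution: $6335.70 × 0.0596 = $377.61
Pre-tax total = $173.30 + $377.61 = $550.91
Taxable wages = $6335.70 − $550.91 = $5784.79
Municipal income tax: $5784.79 × 0.017 = $98.34
Medicare tax: $6335.70 × 0.024 = $152.06
Life insurance premium: $230.02
Gym membership: $225.55
Total deductions = $173.30 + $377.61 + $98.34 + $152.06 + $230.02 + $225.55 = $1256.88
Net pay = $6335.70 − $1256.88 = $5078.82

$5078.82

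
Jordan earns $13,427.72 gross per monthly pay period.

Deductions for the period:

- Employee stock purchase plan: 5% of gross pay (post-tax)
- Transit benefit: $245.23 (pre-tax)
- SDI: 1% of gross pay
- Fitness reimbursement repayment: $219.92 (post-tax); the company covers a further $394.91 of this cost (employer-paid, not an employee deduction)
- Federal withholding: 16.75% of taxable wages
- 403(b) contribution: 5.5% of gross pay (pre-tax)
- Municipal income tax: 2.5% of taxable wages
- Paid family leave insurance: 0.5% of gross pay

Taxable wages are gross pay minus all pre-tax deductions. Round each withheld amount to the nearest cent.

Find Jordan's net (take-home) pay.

$8,955.78

Transit benefit: $245.23
403(b) contribution: $13,427.72 × 0.055 = $738.52
Pre-tax total = $245.23 + $738.52 = $983.75
Taxable wages = $13,427.72 − $983.75 = $12,443.97
Federal withholding: $12,443.97 × 0.1675 = $2,084.36
Municipal income tax: $12,443.97 × 0.025 = $311.10
SDI: $13,427.72 × 0.01 = $134.28
Paid family leave insurance: $13,427.72 × 0.005 = $67.14
Fitness reimbursement repayment: $219.92
Employee stock purchase plan: $13,427.72 × 0.05 = $671.39
(Employer's $394.91 toward fitness reimbursement repayment is not withheld from the employee.)
Total deductions = $245.23 + $738.52 + $2,084.36 + $311.10 + $134.28 + $67.14 + $219.92 + $671.39 = $4,471.94
Net pay = $13,427.72 − $4,471.94 = $8,955.78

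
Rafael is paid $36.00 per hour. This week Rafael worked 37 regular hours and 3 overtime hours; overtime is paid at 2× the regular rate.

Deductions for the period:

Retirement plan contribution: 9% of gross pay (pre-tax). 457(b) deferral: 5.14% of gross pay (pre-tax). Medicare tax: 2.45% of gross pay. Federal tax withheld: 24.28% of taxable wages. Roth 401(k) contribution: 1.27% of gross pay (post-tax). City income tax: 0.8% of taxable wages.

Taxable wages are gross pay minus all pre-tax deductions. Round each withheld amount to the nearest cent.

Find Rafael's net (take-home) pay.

$938.18

Regular pay: 37 × $36.00 = $1,332.00
Overtime pay: 3 × $36.00 × 2 = $216.00
Gross pay = $1,332.00 + $216.00 = $1,548.00
Retirement plan contribution: $1,548.00 × 0.09 = $139.32
457(b) deferral: $1,548.00 × 0.0514 = $79.57
Pre-tax total = $139.32 + $79.57 = $218.89
Taxable wages = $1,548.00 − $218.89 = $1,329.11
Federal tax withheld: $1,329.11 × 0.2428 = $322.71
City income tax: $1,329.11 × 0.008 = $10.63
Medicare tax: $1,548.00 × 0.0245 = $37.93
Roth 401(k) contribution: $1,548.00 × 0.0127 = $19.66
Total deductions = $139.32 + $79.57 + $322.71 + $10.63 + $37.93 + $19.66 = $609.82
Net pay = $1,548.00 − $609.82 = $938.18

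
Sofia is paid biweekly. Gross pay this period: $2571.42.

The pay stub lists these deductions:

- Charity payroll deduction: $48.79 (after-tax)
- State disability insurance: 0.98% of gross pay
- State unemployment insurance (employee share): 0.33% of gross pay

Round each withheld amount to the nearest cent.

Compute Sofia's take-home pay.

State disability insurance: $2571.42 × 0.0098 = $25.20
State unemployment insurance (employee share): $2571.42 × 0.0033 = $8.49
Charity payroll deduction: $48.79
Total deductions = $25.20 + $8.49 + $48.79 = $82.48
Net pay = $2571.42 − $82.48 = $2488.94

$2488.94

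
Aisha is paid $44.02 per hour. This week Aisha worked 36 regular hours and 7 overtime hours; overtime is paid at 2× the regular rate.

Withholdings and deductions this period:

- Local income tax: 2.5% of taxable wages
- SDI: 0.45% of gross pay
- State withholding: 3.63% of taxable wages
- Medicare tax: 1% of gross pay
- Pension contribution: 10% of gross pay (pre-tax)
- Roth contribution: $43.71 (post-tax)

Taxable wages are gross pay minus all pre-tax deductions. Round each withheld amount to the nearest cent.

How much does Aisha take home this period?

Regular pay: 36 × $44.02 = $1,584.72
Overtime pay: 7 × $44.02 × 2 = $616.28
Gross pay = $1,584.72 + $616.28 = $2,201.00
Pension contribution: $2,201.00 × 0.1 = $220.10
Taxable wages = $2,201.00 − $220.10 = $1,980.90
Local income tax: $1,980.90 × 0.025 = $49.52
State withholding: $1,980.90 × 0.0363 = $71.91
SDI: $2,201.00 × 0.0045 = $9.90
Medicare tax: $2,201.00 × 0.01 = $22.01
Roth contribution: $43.71
Total deductions = $220.10 + $49.52 + $71.91 + $9.90 + $22.01 + $43.71 = $417.15
Net pay = $2,201.00 − $417.15 = $1,783.85

$1,783.85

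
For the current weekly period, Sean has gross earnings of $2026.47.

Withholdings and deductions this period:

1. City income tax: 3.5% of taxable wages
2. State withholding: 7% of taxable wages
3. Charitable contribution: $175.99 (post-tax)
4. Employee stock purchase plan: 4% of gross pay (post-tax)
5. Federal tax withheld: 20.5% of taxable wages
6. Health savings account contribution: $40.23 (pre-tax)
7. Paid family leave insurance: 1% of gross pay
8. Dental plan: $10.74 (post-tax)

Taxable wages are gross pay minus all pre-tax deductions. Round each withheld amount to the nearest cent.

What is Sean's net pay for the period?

$1082.45

Health savings account contribution: $40.23
Taxable wages = $2026.47 − $40.23 = $1986.24
Federal tax withheld: $1986.24 × 0.205 = $407.18
City income tax: $1986.24 × 0.035 = $69.52
State withholding: $1986.24 × 0.07 = $139.04
Paid family leave insurance: $2026.47 × 0.01 = $20.26
Charitable contribution: $175.99
Employee stock purchase plan: $2026.47 × 0.04 = $81.06
Dental plan: $10.74
Total deductions = $40.23 + $407.18 + $69.52 + $139.04 + $20.26 + $175.99 + $81.06 + $10.74 = $944.02
Net pay = $2026.47 − $944.02 = $1082.45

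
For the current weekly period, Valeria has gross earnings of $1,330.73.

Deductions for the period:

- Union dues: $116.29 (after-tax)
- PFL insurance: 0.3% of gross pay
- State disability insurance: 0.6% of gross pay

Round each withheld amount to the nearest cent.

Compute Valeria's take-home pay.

$1,202.47

State disability insurance: $1,330.73 × 0.006 = $7.98
PFL insurance: $1,330.73 × 0.003 = $3.99
Union dues: $116.29
Total deductions = $7.98 + $3.99 + $116.29 = $128.26
Net pay = $1,330.73 − $128.26 = $1,202.47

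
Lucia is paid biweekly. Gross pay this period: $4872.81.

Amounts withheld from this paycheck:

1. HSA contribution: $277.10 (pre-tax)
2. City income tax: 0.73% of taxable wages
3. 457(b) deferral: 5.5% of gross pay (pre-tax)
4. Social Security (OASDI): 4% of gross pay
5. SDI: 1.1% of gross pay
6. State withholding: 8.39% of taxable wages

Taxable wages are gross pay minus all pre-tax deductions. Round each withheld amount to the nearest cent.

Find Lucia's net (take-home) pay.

457(b) deferral: $4872.81 × 0.055 = $268.00
HSA contribution: $277.10
Pre-tax total = $268.00 + $277.10 = $545.10
Taxable wages = $4872.81 − $545.10 = $4327.71
State withholding: $4327.71 × 0.0839 = $363.09
City income tax: $4327.71 × 0.0073 = $31.59
SDI: $4872.81 × 0.011 = $53.60
Social Security (OASDI): $4872.81 × 0.04 = $194.91
Total deductions = $268.00 + $277.10 + $363.09 + $31.59 + $53.60 + $194.91 = $1188.29
Net pay = $4872.81 − $1188.29 = $3684.52

$3684.52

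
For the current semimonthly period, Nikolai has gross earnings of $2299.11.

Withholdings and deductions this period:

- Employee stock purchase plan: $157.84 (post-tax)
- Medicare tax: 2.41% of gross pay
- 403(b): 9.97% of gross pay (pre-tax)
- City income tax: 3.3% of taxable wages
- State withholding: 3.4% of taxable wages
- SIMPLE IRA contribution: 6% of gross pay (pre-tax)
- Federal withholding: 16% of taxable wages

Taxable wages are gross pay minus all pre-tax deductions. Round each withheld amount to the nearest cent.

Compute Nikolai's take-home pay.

SIMPLE IRA contribution: $2299.11 × 0.06 = $137.95
403(b): $2299.11 × 0.0997 = $229.22
Pre-tax total = $137.95 + $229.22 = $367.17
Taxable wages = $2299.11 − $367.17 = $1931.94
City income tax: $1931.94 × 0.033 = $63.75
Federal withholding: $1931.94 × 0.16 = $309.11
State withholding: $1931.94 × 0.034 = $65.69
Medicare tax: $2299.11 × 0.0241 = $55.41
Employee stock purchase plan: $157.84
Total deductions = $137.95 + $229.22 + $63.75 + $309.11 + $65.69 + $55.41 + $157.84 = $1018.97
Net pay = $2299.11 − $1018.97 = $1280.14

$1280.14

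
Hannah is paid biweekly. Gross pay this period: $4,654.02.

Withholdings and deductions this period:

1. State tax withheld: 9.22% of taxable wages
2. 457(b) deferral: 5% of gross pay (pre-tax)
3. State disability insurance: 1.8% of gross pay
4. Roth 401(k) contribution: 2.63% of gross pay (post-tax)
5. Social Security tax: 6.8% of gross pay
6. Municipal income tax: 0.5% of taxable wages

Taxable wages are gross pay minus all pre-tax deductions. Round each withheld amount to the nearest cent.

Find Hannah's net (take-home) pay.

$3,468.92

457(b) deferral: $4,654.02 × 0.05 = $232.70
Taxable wages = $4,654.02 − $232.70 = $4,421.32
State tax withheld: $4,421.32 × 0.0922 = $407.65
Municipal income tax: $4,421.32 × 0.005 = $22.11
State disability insurance: $4,654.02 × 0.018 = $83.77
Social Security tax: $4,654.02 × 0.068 = $316.47
Roth 401(k) contribution: $4,654.02 × 0.0263 = $122.40
Total deductions = $232.70 + $407.65 + $22.11 + $83.77 + $316.47 + $122.40 = $1,185.10
Net pay = $4,654.02 − $1,185.10 = $3,468.92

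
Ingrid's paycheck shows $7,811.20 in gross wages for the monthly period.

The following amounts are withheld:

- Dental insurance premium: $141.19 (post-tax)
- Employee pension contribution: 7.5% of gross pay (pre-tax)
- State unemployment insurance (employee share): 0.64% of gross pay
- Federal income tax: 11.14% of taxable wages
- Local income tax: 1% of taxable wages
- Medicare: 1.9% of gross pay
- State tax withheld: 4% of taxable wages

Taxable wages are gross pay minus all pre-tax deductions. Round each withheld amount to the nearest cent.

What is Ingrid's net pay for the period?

$5,719.60

Employee pension contribution: $7,811.20 × 0.075 = $585.84
Taxable wages = $7,811.20 − $585.84 = $7,225.36
State tax withheld: $7,225.36 × 0.04 = $289.01
Federal income tax: $7,225.36 × 0.1114 = $804.91
Local income tax: $7,225.36 × 0.01 = $72.25
State unemployment insurance (employee share): $7,811.20 × 0.0064 = $49.99
Medicare: $7,811.20 × 0.019 = $148.41
Dental insurance premium: $141.19
Total deductions = $585.84 + $289.01 + $804.91 + $72.25 + $49.99 + $148.41 + $141.19 = $2,091.60
Net pay = $7,811.20 − $2,091.60 = $5,719.60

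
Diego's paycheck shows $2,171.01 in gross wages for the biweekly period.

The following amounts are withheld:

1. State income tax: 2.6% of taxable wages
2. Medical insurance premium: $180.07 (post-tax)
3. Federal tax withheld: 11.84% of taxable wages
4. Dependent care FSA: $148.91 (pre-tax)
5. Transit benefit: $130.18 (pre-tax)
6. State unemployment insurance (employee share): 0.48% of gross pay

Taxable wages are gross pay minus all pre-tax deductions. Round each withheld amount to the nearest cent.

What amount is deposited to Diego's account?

Dependent care FSA: $148.91
Transit benefit: $130.18
Pre-tax total = $148.91 + $130.18 = $279.09
Taxable wages = $2,171.01 − $279.09 = $1,891.92
State income tax: $1,891.92 × 0.026 = $49.19
Federal tax withheld: $1,891.92 × 0.1184 = $224.00
State unemployment insurance (employee share): $2,171.01 × 0.0048 = $10.42
Medical insurance premium: $180.07
Total deductions = $148.91 + $130.18 + $49.19 + $224.00 + $10.42 + $180.07 = $742.77
Net pay = $2,171.01 − $742.77 = $1,428.24

$1,428.24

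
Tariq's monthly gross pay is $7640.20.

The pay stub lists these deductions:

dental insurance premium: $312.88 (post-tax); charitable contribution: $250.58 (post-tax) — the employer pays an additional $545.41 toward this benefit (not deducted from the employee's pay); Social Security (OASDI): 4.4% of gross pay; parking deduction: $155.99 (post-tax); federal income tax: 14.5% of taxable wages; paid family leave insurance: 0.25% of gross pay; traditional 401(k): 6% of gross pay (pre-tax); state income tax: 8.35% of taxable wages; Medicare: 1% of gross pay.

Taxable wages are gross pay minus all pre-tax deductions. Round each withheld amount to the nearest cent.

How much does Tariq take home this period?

Traditional 401(k): $7640.20 × 0.06 = $458.41
Taxable wages = $7640.20 − $458.41 = $7181.79
Federal income tax: $7181.79 × 0.145 = $1041.36
State income tax: $7181.79 × 0.0835 = $599.68
Medicare: $7640.20 × 0.01 = $76.40
Social Security (OASDI): $7640.20 × 0.044 = $336.17
Paid family leave insurance: $7640.20 × 0.0025 = $19.10
Parking deduction: $155.99
Dental insurance premium: $312.88
Charitable contribution: $250.58
(Employer's $545.41 toward charitable contribution is not withheld from the employee.)
Total deductions = $458.41 + $1041.36 + $599.68 + $76.40 + $336.17 + $19.10 + $155.99 + $312.88 + $250.58 = $3250.57
Net pay = $7640.20 − $3250.57 = $4389.63

$4389.63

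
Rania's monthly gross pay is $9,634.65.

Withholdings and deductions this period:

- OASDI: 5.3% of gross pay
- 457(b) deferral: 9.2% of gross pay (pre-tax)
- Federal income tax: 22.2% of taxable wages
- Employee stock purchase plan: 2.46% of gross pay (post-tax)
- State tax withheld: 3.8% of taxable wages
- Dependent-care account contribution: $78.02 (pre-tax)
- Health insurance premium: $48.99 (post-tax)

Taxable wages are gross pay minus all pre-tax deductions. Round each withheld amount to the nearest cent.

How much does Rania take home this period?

$5,619.34

Dependent-care account contribution: $78.02
457(b) deferral: $9,634.65 × 0.092 = $886.39
Pre-tax total = $78.02 + $886.39 = $964.41
Taxable wages = $9,634.65 − $964.41 = $8,670.24
State tax withheld: $8,670.24 × 0.038 = $329.47
Federal income tax: $8,670.24 × 0.222 = $1,924.79
OASDI: $9,634.65 × 0.053 = $510.64
Health insurance premium: $48.99
Employee stock purchase plan: $9,634.65 × 0.0246 = $237.01
Total deductions = $78.02 + $886.39 + $329.47 + $1,924.79 + $510.64 + $48.99 + $237.01 = $4,015.31
Net pay = $9,634.65 − $4,015.31 = $5,619.34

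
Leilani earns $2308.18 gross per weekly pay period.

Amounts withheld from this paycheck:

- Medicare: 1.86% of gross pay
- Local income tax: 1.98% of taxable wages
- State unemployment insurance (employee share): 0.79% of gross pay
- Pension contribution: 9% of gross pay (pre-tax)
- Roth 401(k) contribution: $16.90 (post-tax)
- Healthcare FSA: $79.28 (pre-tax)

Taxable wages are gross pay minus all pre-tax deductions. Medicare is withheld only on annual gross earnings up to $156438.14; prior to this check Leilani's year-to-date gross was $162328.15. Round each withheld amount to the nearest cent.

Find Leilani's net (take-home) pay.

$1946.01

Pension contribution: $2308.18 × 0.09 = $207.74
Healthcare FSA: $79.28
Pre-tax total = $207.74 + $79.28 = $287.02
Taxable wages = $2308.18 − $287.02 = $2021.16
Local income tax: $2021.16 × 0.0198 = $40.02
Medicare: annual cap $156438.14 already reached (YTD $162328.15), so $0.00
State unemployment insurance (employee share): $2308.18 × 0.0079 = $18.23
Roth 401(k) contribution: $16.90
Total deductions = $207.74 + $79.28 + $40.02 + $0.00 + $18.23 + $16.90 = $362.17
Net pay = $2308.18 − $362.17 = $1946.01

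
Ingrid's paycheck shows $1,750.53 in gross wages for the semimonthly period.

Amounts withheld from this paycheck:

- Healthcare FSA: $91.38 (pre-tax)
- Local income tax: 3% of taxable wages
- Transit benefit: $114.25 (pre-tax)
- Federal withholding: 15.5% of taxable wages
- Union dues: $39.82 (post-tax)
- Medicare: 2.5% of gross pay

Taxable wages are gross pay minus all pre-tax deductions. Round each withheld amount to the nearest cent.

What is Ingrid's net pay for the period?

$1,175.51

Transit benefit: $114.25
Healthcare FSA: $91.38
Pre-tax total = $114.25 + $91.38 = $205.63
Taxable wages = $1,750.53 − $205.63 = $1,544.90
Local income tax: $1,544.90 × 0.03 = $46.35
Federal withholding: $1,544.90 × 0.155 = $239.46
Medicare: $1,750.53 × 0.025 = $43.76
Union dues: $39.82
Total deductions = $114.25 + $91.38 + $46.35 + $239.46 + $43.76 + $39.82 = $575.02
Net pay = $1,750.53 − $575.02 = $1,175.51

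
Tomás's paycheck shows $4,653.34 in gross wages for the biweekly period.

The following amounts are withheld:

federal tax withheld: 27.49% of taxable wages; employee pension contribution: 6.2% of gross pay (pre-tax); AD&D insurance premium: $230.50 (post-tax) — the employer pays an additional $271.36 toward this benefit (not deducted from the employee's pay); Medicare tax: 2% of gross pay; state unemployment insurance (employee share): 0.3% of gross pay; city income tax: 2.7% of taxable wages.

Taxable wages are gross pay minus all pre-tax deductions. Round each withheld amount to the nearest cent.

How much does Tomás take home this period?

$2,709.56

Employee pension contribution: $4,653.34 × 0.062 = $288.51
Taxable wages = $4,653.34 − $288.51 = $4,364.83
City income tax: $4,364.83 × 0.027 = $117.85
Federal tax withheld: $4,364.83 × 0.2749 = $1,199.89
Medicare tax: $4,653.34 × 0.02 = $93.07
State unemployment insurance (employee share): $4,653.34 × 0.003 = $13.96
AD&D insurance premium: $230.50
(Employer's $271.36 toward AD&D insurance premium is not withheld from the employee.)
Total deductions = $288.51 + $117.85 + $1,199.89 + $93.07 + $13.96 + $230.50 = $1,943.78
Net pay = $4,653.34 − $1,943.78 = $2,709.56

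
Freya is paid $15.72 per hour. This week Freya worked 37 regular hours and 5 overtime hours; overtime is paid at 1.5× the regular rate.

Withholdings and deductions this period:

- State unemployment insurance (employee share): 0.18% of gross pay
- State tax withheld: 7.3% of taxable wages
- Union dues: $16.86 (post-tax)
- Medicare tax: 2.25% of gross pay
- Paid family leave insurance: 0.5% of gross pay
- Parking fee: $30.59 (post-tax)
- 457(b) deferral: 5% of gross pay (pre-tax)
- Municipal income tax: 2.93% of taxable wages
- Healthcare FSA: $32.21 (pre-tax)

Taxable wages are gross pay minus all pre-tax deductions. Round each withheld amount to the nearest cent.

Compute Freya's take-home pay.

Regular pay: 37 × $15.72 = $581.64
Overtime pay: 5 × $15.72 × 1.5 = $117.90
Gross pay = $581.64 + $117.90 = $699.54
Healthcare FSA: $32.21
457(b) deferral: $699.54 × 0.05 = $34.98
Pre-tax total = $32.21 + $34.98 = $67.19
Taxable wages = $699.54 − $67.19 = $632.35
State tax withheld: $632.35 × 0.073 = $46.16
Municipal income tax: $632.35 × 0.0293 = $18.53
State unemployment insurance (employee share): $699.54 × 0.0018 = $1.26
Paid family leave insurance: $699.54 × 0.005 = $3.50
Medicare tax: $699.54 × 0.0225 = $15.74
Union dues: $16.86
Parking fee: $30.59
Total deductions = $32.21 + $34.98 + $46.16 + $18.53 + $1.26 + $3.50 + $15.74 + $16.86 + $30.59 = $199.83
Net pay = $699.54 − $199.83 = $499.71

$499.71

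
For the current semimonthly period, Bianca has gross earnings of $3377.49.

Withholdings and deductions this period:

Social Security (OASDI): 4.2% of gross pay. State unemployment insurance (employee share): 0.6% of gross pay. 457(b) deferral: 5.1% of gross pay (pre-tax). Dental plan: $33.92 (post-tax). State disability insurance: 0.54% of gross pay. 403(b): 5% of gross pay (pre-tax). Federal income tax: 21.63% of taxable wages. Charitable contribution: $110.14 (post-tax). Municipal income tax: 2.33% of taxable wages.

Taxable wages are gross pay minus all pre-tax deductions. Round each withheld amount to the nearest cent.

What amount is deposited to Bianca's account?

403(b): $3377.49 × 0.05 = $168.87
457(b) deferral: $3377.49 × 0.051 = $172.25
Pre-tax total = $168.87 + $172.25 = $341.12
Taxable wages = $3377.49 − $341.12 = $3036.37
Federal income tax: $3036.37 × 0.2163 = $656.77
Municipal income tax: $3036.37 × 0.0233 = $70.75
State disability insurance: $3377.49 × 0.0054 = $18.24
Social Security (OASDI): $3377.49 × 0.042 = $141.85
State unemployment insurance (employee share): $3377.49 × 0.006 = $20.26
Dental plan: $33.92
Charitable contribution: $110.14
Total deductions = $168.87 + $172.25 + $656.77 + $70.75 + $18.24 + $141.85 + $20.26 + $33.92 + $110.14 = $1393.05
Net pay = $3377.49 − $1393.05 = $1984.44

$1984.44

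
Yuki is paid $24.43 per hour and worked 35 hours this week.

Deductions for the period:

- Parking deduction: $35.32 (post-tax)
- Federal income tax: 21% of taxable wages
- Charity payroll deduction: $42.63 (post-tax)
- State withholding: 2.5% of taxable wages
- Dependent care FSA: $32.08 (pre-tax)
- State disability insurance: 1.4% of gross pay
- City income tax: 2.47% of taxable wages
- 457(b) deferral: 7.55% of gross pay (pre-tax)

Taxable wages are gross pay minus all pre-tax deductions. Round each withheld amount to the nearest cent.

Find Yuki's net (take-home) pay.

$471.53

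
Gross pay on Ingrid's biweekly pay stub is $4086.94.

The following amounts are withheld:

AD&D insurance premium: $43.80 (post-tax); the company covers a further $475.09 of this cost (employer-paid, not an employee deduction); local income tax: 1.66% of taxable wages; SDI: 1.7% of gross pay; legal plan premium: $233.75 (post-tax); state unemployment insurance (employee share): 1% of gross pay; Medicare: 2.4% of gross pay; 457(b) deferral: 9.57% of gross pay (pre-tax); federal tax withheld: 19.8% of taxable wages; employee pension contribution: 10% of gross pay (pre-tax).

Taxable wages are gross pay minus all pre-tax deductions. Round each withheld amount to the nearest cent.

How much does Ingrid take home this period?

457(b) deferral: $4086.94 × 0.0957 = $391.12
Employee pension contribution: $4086.94 × 0.1 = $408.69
Pre-tax total = $391.12 + $408.69 = $799.81
Taxable wages = $4086.94 − $799.81 = $3287.13
Local income tax: $3287.13 × 0.0166 = $54.57
Federal tax withheld: $3287.13 × 0.198 = $650.85
SDI: $4086.94 × 0.017 = $69.48
Medicare: $4086.94 × 0.024 = $98.09
State unemployment insurance (employee share): $4086.94 × 0.01 = $40.87
Legal plan premium: $233.75
AD&D insurance premium: $43.80
(Employer's $475.09 toward AD&D insurance premium is not withheld from the employee.)
Total deductions = $391.12 + $408.69 + $54.57 + $650.85 + $69.48 + $98.09 + $40.87 + $233.75 + $43.80 = $1991.22
Net pay = $4086.94 − $1991.22 = $2095.72

$2095.72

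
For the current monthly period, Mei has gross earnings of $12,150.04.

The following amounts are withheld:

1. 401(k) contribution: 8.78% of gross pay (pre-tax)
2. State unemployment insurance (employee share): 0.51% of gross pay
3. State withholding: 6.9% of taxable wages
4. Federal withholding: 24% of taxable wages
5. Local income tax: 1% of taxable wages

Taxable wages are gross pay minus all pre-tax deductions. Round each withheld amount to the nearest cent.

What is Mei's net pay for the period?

$7,485.74

401(k) contribution: $12,150.04 × 0.0878 = $1,066.77
Taxable wages = $12,150.04 − $1,066.77 = $11,083.27
Federal withholding: $11,083.27 × 0.24 = $2,659.98
State withholding: $11,083.27 × 0.069 = $764.75
Local income tax: $11,083.27 × 0.01 = $110.83
State unemployment insurance (employee share): $12,150.04 × 0.0051 = $61.97
Total deductions = $1,066.77 + $2,659.98 + $764.75 + $110.83 + $61.97 = $4,664.30
Net pay = $12,150.04 − $4,664.30 = $7,485.74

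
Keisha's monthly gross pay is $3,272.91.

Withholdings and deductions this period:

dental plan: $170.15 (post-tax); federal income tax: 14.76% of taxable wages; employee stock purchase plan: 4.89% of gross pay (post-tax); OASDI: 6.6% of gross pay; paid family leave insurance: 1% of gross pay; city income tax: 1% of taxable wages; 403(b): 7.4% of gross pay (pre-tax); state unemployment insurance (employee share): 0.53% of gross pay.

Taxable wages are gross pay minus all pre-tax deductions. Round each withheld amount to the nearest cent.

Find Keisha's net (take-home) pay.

403(b): $3,272.91 × 0.074 = $242.20
Taxable wages = $3,272.91 − $242.20 = $3,030.71
Federal income tax: $3,030.71 × 0.1476 = $447.33
City income tax: $3,030.71 × 0.01 = $30.31
State unemployment insurance (employee share): $3,272.91 × 0.0053 = $17.35
OASDI: $3,272.91 × 0.066 = $216.01
Paid family leave insurance: $3,272.91 × 0.01 = $32.73
Employee stock purchase plan: $3,272.91 × 0.0489 = $160.05
Dental plan: $170.15
Total deductions = $242.20 + $447.33 + $30.31 + $17.35 + $216.01 + $32.73 + $160.05 + $170.15 = $1,316.13
Net pay = $3,272.91 − $1,316.13 = $1,956.78

$1,956.78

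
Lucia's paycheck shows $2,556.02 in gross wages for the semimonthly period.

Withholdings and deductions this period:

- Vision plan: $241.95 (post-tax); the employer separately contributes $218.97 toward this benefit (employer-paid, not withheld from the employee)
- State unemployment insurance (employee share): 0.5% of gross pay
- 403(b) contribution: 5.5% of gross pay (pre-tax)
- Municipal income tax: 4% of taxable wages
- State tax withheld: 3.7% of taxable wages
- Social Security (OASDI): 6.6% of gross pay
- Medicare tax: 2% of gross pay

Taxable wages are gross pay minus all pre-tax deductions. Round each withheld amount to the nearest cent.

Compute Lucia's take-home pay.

403(b) contribution: $2,556.02 × 0.055 = $140.58
Taxable wages = $2,556.02 − $140.58 = $2,415.44
State tax withheld: $2,415.44 × 0.037 = $89.37
Municipal income tax: $2,415.44 × 0.04 = $96.62
Medicare tax: $2,556.02 × 0.02 = $51.12
Social Security (OASDI): $2,556.02 × 0.066 = $168.70
State unemployment insurance (employee share): $2,556.02 × 0.005 = $12.78
Vision plan: $241.95
(Employer's $218.97 toward vision plan is not withheld from the employee.)
Total deductions = $140.58 + $89.37 + $96.62 + $51.12 + $168.70 + $12.78 + $241.95 = $801.12
Net pay = $2,556.02 − $801.12 = $1,754.90

$1,754.90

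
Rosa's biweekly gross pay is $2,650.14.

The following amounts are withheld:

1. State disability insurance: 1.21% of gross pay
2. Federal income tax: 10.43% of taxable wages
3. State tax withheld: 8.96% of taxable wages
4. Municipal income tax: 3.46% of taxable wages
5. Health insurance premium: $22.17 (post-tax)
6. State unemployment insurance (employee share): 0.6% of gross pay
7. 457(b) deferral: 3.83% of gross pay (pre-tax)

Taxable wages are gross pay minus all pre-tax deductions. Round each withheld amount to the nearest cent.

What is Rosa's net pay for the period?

$1,896.14

457(b) deferral: $2,650.14 × 0.0383 = $101.50
Taxable wages = $2,650.14 − $101.50 = $2,548.64
Federal income tax: $2,548.64 × 0.1043 = $265.82
State tax withheld: $2,548.64 × 0.0896 = $228.36
Municipal income tax: $2,548.64 × 0.0346 = $88.18
State unemployment insurance (employee share): $2,650.14 × 0.006 = $15.90
State disability insurance: $2,650.14 × 0.0121 = $32.07
Health insurance premium: $22.17
Total deductions = $101.50 + $265.82 + $228.36 + $88.18 + $15.90 + $32.07 + $22.17 = $754.00
Net pay = $2,650.14 − $754.00 = $1,896.14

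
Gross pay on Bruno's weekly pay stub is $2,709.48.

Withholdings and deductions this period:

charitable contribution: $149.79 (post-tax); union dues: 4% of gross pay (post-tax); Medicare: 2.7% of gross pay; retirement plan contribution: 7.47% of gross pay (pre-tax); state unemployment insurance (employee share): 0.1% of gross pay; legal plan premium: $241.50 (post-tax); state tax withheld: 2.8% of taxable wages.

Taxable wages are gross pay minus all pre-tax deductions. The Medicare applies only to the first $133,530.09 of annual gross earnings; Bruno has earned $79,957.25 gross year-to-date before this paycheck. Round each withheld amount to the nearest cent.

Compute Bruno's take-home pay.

$1,861.34

Retirement plan contribution: $2,709.48 × 0.0747 = $202.40
Taxable wages = $2,709.48 − $202.40 = $2,507.08
State tax withheld: $2,507.08 × 0.028 = $70.20
Medicare: cap not yet reached, full $2,709.48 is subject → $2,709.48 × 0.027 = $73.16
State unemployment insurance (employee share): $2,709.48 × 0.001 = $2.71
Union dues: $2,709.48 × 0.04 = $108.38
Legal plan premium: $241.50
Charitable contribution: $149.79
Total deductions = $202.40 + $70.20 + $73.16 + $2.71 + $108.38 + $241.50 + $149.79 = $848.14
Net pay = $2,709.48 − $848.14 = $1,861.34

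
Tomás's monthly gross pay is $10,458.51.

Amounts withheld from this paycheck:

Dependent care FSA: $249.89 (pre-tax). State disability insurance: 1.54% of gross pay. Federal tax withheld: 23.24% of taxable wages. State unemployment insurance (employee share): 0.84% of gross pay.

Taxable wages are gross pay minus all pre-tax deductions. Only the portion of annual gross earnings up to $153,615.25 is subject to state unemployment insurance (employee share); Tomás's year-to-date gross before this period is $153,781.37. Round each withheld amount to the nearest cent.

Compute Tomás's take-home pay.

Dependent care FSA: $249.89
Taxable wages = $10,458.51 − $249.89 = $10,208.62
Federal tax withheld: $10,208.62 × 0.2324 = $2,372.48
State disability insurance: $10,458.51 × 0.0154 = $161.06
State unemployment insurance (employee share): annual cap $153,615.25 already reached (YTD $153,781.37), so $0.00
Total deductions = $249.89 + $2,372.48 + $161.06 + $0.00 = $2,783.43
Net pay = $10,458.51 − $2,783.43 = $7,675.08

$7,675.08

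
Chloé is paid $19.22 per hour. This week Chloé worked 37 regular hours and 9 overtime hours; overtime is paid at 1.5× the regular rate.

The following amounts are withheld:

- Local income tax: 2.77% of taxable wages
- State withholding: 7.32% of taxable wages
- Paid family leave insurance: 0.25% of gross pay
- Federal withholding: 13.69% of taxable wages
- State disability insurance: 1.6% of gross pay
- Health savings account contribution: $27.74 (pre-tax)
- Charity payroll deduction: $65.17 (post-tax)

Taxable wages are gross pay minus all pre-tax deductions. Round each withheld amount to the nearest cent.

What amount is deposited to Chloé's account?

$635.52

Regular pay: 37 × $19.22 = $711.14
Overtime pay: 9 × $19.22 × 1.5 = $259.47
Gross pay = $711.14 + $259.47 = $970.61
Health savings account contribution: $27.74
Taxable wages = $970.61 − $27.74 = $942.87
State withholding: $942.87 × 0.0732 = $69.02
Federal withholding: $942.87 × 0.1369 = $129.08
Local income tax: $942.87 × 0.0277 = $26.12
Paid family leave insurance: $970.61 × 0.0025 = $2.43
State disability insurance: $970.61 × 0.016 = $15.53
Charity payroll deduction: $65.17
Total deductions = $27.74 + $69.02 + $129.08 + $26.12 + $2.43 + $15.53 + $65.17 = $335.09
Net pay = $970.61 − $335.09 = $635.52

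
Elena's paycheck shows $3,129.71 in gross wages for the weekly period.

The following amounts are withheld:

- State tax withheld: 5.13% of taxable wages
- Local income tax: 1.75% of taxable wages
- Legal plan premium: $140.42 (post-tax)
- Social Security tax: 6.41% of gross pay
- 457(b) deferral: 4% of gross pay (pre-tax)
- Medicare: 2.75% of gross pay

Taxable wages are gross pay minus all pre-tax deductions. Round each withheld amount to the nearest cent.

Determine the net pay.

457(b) deferral: $3,129.71 × 0.04 = $125.19
Taxable wages = $3,129.71 − $125.19 = $3,004.52
Local income tax: $3,004.52 × 0.0175 = $52.58
State tax withheld: $3,004.52 × 0.0513 = $154.13
Social Security tax: $3,129.71 × 0.0641 = $200.61
Medicare: $3,129.71 × 0.0275 = $86.07
Legal plan premium: $140.42
Total deductions = $125.19 + $52.58 + $154.13 + $200.61 + $86.07 + $140.42 = $759.00
Net pay = $3,129.71 − $759.00 = $2,370.71

$2,370.71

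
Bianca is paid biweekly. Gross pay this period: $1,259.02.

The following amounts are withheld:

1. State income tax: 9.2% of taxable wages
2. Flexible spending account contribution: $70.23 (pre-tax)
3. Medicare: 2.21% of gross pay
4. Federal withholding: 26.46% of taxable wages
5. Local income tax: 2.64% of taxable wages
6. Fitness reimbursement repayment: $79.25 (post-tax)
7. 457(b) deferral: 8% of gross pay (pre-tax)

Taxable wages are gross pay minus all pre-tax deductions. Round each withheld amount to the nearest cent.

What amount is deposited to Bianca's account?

457(b) deferral: $1,259.02 × 0.08 = $100.72
Flexible spending account contribution: $70.23
Pre-tax total = $100.72 + $70.23 = $170.95
Taxable wages = $1,259.02 − $170.95 = $1,088.07
Local income tax: $1,088.07 × 0.0264 = $28.73
State income tax: $1,088.07 × 0.092 = $100.10
Federal withholding: $1,088.07 × 0.2646 = $287.90
Medicare: $1,259.02 × 0.0221 = $27.82
Fitness reimbursement repayment: $79.25
Total deductions = $100.72 + $70.23 + $28.73 + $100.10 + $287.90 + $27.82 + $79.25 = $694.75
Net pay = $1,259.02 − $694.75 = $564.27

$564.27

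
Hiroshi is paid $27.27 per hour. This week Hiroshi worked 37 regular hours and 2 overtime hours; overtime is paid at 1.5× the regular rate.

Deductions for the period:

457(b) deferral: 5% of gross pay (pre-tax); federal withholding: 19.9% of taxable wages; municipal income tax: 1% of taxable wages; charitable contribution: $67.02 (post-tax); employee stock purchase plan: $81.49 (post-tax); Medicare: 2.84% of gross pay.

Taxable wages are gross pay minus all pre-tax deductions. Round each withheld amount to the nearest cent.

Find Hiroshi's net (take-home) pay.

$640.19

Regular pay: 37 × $27.27 = $1,008.99
Overtime pay: 2 × $27.27 × 1.5 = $81.81
Gross pay = $1,008.99 + $81.81 = $1,090.80
457(b) deferral: $1,090.80 × 0.05 = $54.54
Taxable wages = $1,090.80 − $54.54 = $1,036.26
Municipal income tax: $1,036.26 × 0.01 = $10.36
Federal withholding: $1,036.26 × 0.199 = $206.22
Medicare: $1,090.80 × 0.0284 = $30.98
Charitable contribution: $67.02
Employee stock purchase plan: $81.49
Total deductions = $54.54 + $10.36 + $206.22 + $30.98 + $67.02 + $81.49 = $450.61
Net pay = $1,090.80 − $450.61 = $640.19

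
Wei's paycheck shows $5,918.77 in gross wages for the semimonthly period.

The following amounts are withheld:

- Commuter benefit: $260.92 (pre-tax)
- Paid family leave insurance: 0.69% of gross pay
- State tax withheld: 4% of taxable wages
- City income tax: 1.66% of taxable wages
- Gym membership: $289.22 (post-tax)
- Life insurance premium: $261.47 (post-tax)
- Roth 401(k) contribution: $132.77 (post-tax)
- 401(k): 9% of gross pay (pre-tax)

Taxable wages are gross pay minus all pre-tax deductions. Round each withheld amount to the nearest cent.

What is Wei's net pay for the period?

$4,110.77

Commuter benefit: $260.92
401(k): $5,918.77 × 0.09 = $532.69
Pre-tax total = $260.92 + $532.69 = $793.61
Taxable wages = $5,918.77 − $793.61 = $5,125.16
City income tax: $5,125.16 × 0.0166 = $85.08
State tax withheld: $5,125.16 × 0.04 = $205.01
Paid family leave insurance: $5,918.77 × 0.0069 = $40.84
Roth 401(k) contribution: $132.77
Life insurance premium: $261.47
Gym membership: $289.22
Total deductions = $260.92 + $532.69 + $85.08 + $205.01 + $40.84 + $132.77 + $261.47 + $289.22 = $1,808.00
Net pay = $5,918.77 − $1,808.00 = $4,110.77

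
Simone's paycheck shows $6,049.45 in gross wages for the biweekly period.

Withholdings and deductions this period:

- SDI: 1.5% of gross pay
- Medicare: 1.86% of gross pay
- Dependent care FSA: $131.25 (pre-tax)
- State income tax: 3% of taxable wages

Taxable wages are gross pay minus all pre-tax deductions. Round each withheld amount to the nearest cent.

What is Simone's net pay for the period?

Dependent care FSA: $131.25
Taxable wages = $6,049.45 − $131.25 = $5,918.20
State income tax: $5,918.20 × 0.03 = $177.55
SDI: $6,049.45 × 0.015 = $90.74
Medicare: $6,049.45 × 0.0186 = $112.52
Total deductions = $131.25 + $177.55 + $90.74 + $112.52 = $512.06
Net pay = $6,049.45 − $512.06 = $5,537.39

$5,537.39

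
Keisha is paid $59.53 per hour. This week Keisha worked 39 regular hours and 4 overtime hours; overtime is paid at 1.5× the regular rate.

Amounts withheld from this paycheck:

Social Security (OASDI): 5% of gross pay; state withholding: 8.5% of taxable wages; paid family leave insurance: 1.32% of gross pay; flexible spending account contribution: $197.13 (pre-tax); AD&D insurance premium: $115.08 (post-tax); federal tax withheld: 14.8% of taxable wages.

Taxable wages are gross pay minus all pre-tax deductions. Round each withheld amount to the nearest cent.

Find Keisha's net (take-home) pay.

Regular pay: 39 × $59.53 = $2321.67
Overtime pay: 4 × $59.53 × 1.5 = $357.18
Gross pay = $2321.67 + $357.18 = $2678.85
Flexible spending account contribution: $197.13
Taxable wages = $2678.85 − $197.13 = $2481.72
Federal tax withheld: $2481.72 × 0.148 = $367.29
State withholding: $2481.72 × 0.085 = $210.95
Paid family leave insurance: $2678.85 × 0.0132 = $35.36
Social Security (OASDI): $2678.85 × 0.05 = $133.94
AD&D insurance premium: $115.08
Total deductions = $197.13 + $367.29 + $210.95 + $35.36 + $133.94 + $115.08 = $1059.75
Net pay = $2678.85 − $1059.75 = $1619.10

$1619.10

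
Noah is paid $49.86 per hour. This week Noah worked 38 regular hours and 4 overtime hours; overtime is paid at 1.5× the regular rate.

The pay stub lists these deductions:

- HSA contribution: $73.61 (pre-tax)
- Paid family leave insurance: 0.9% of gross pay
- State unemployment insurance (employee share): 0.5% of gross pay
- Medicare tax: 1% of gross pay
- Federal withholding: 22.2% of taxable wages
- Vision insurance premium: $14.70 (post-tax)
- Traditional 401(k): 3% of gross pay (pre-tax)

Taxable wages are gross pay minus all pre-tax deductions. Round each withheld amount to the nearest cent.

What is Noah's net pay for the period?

$1530.98

Regular pay: 38 × $49.86 = $1894.68
Overtime pay: 4 × $49.86 × 1.5 = $299.16
Gross pay = $1894.68 + $299.16 = $2193.84
HSA contribution: $73.61
Traditional 401(k): $2193.84 × 0.03 = $65.82
Pre-tax total = $73.61 + $65.82 = $139.43
Taxable wages = $2193.84 − $139.43 = $2054.41
Federal withholding: $2054.41 × 0.222 = $456.08
Paid family leave insurance: $2193.84 × 0.009 = $19.74
State unemployment insurance (employee share): $2193.84 × 0.005 = $10.97
Medicare tax: $2193.84 × 0.01 = $21.94
Vision insurance premium: $14.70
Total deductions = $73.61 + $65.82 + $456.08 + $19.74 + $10.97 + $21.94 + $14.70 = $662.86
Net pay = $2193.84 − $662.86 = $1530.98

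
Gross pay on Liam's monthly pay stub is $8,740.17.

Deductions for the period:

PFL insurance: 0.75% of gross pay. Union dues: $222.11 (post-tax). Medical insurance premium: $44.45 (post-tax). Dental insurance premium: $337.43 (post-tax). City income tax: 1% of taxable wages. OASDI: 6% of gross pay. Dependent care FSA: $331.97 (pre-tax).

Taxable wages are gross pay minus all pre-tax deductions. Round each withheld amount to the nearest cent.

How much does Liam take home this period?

$7,130.17

Dependent care FSA: $331.97
Taxable wages = $8,740.17 − $331.97 = $8,408.20
City income tax: $8,408.20 × 0.01 = $84.08
OASDI: $8,740.17 × 0.06 = $524.41
PFL insurance: $8,740.17 × 0.0075 = $65.55
Medical insurance premium: $44.45
Union dues: $222.11
Dental insurance premium: $337.43
Total deductions = $331.97 + $84.08 + $524.41 + $65.55 + $44.45 + $222.11 + $337.43 = $1,610.00
Net pay = $8,740.17 − $1,610.00 = $7,130.17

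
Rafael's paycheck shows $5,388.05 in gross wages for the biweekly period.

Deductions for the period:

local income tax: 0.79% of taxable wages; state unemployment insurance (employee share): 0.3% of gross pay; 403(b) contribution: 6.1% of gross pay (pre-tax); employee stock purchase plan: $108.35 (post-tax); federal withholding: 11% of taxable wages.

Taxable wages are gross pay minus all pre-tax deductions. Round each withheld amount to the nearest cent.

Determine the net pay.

$4,338.37

403(b) contribution: $5,388.05 × 0.061 = $328.67
Taxable wages = $5,388.05 − $328.67 = $5,059.38
Local income tax: $5,059.38 × 0.0079 = $39.97
Federal withholding: $5,059.38 × 0.11 = $556.53
State unemployment insurance (employee share): $5,388.05 × 0.003 = $16.16
Employee stock purchase plan: $108.35
Total deductions = $328.67 + $39.97 + $556.53 + $16.16 + $108.35 = $1,049.68
Net pay = $5,388.05 − $1,049.68 = $4,338.37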